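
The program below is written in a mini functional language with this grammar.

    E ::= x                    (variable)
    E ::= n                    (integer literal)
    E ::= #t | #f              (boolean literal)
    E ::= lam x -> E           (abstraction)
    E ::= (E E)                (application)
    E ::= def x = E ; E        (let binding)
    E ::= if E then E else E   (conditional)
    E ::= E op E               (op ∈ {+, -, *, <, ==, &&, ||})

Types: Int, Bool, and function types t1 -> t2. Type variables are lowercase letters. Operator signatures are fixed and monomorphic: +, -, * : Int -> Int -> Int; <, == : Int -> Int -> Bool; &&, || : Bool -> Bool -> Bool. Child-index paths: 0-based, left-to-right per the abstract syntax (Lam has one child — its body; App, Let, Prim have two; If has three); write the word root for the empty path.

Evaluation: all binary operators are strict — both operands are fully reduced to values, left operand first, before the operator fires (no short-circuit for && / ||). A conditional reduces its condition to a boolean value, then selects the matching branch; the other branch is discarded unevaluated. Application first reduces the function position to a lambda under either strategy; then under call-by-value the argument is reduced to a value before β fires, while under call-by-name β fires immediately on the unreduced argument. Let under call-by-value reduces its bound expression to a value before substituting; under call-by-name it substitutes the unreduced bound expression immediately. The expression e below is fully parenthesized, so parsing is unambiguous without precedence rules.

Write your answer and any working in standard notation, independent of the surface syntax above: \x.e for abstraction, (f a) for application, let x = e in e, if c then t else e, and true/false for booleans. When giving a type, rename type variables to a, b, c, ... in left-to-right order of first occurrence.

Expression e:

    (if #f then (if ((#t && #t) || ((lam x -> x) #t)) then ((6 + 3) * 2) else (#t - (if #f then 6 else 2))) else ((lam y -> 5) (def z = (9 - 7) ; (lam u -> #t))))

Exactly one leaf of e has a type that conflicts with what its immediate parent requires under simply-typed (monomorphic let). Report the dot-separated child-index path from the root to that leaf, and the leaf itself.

Answer: 1.2.0 : true

Working:
  unify Bool ~ Bool
  unify Bool ~ Bool
  unify Bool ~ Bool
  unify Bool ~ Bool
x : a
\x._ : a -> a
  unify a -> a ~ Bool -> b
  unify a ~ Bool
  unify Bool ~ b
_ _ : Bool
  unify Bool ~ Bool
  unify Bool ~ Bool
  unify Int ~ Int
  unify Int ~ Int
  unify Int ~ Int
  unify Int ~ Int
  unify Bool ~ Int
  FAIL: mismatch Bool ~ Int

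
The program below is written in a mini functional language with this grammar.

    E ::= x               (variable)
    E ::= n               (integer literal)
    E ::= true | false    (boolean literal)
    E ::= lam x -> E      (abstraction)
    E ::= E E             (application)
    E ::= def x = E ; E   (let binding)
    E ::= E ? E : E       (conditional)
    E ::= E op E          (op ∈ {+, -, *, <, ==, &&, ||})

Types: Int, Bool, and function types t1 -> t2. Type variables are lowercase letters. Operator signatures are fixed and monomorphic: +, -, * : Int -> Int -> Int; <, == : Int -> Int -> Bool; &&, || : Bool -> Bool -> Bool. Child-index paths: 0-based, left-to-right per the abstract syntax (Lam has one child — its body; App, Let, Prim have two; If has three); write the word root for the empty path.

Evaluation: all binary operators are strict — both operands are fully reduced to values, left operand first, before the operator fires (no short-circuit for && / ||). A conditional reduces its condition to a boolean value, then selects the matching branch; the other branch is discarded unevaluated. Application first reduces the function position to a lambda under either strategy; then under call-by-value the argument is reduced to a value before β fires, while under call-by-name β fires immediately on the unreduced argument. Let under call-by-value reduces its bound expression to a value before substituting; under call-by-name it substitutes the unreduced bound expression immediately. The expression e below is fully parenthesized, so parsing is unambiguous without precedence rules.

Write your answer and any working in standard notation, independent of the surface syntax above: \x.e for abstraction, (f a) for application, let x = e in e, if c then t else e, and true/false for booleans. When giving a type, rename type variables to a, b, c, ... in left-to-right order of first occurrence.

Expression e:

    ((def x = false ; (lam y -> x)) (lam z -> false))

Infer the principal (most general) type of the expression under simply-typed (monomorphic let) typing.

Answer: Bool

Derivation:
let x : Bool
x : Bool
\y._ : a -> Bool
\z._ : b -> Bool
  unify a -> Bool ~ (b -> Bool) -> c
  unify a ~ b -> Bool
  unify Bool ~ c
_ _ : Bool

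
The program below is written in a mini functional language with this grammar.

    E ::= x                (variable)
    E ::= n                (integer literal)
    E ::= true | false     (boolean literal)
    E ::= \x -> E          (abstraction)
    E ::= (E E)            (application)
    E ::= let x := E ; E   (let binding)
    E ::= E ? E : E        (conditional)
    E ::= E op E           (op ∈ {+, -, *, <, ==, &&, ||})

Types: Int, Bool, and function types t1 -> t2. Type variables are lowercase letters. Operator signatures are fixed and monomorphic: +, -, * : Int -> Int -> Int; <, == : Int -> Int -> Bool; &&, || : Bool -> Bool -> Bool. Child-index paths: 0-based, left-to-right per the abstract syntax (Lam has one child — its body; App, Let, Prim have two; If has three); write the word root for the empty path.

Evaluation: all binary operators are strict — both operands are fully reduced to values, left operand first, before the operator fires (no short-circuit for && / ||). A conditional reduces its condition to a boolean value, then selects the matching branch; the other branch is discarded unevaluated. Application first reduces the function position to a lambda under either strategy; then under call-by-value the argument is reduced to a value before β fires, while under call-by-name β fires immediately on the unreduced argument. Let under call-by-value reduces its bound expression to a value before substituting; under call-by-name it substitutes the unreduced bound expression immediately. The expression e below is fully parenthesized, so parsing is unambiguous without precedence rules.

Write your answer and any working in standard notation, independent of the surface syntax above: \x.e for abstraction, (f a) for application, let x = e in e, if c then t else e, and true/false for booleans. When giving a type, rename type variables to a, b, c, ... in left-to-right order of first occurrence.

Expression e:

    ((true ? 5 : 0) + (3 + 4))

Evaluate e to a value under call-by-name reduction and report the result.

Working:
step 0: ((if true then 5 else 0) + (3 + 4))
step 1: [if@0] (5 + (3 + 4))
step 2: [delta@1] (5 + 7)
step 3: [delta@root] 12

Answer: 12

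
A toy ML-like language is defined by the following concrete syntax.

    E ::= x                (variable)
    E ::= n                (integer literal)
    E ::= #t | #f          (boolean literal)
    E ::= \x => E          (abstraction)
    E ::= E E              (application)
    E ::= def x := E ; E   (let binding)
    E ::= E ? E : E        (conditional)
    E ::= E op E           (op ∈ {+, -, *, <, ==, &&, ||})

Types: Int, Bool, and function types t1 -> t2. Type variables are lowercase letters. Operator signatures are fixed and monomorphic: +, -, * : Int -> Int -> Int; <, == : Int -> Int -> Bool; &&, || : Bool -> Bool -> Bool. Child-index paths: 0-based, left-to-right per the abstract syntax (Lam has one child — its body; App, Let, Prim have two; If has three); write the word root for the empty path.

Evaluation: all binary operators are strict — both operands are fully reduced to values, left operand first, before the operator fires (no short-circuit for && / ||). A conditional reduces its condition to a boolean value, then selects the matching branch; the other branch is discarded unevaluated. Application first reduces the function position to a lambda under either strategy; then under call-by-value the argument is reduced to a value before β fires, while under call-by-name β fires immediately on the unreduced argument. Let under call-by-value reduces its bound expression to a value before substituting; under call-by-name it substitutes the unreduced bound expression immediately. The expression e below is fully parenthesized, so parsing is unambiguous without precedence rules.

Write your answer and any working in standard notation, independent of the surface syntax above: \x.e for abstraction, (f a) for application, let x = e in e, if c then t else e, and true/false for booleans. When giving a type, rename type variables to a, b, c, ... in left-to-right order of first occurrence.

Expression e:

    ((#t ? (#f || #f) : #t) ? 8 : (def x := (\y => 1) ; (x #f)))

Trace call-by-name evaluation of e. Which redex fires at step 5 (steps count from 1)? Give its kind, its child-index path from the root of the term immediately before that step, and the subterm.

Working:
step 0: (if (if true then (false || false) else true) then 8 else (let x = (\y.1) in (x false)))
step 1: [if@0] (if (false || false) then 8 else (let x = (\y.1) in (x false)))
step 2: [delta@0] (if false then 8 else (let x = (\y.1) in (x false)))
step 3: [if@root] (let x = (\y.1) in (x false))
step 4: [let@root] ((\y.1) false)
step 5: [beta@root] 1

Answer: beta at root : ((\y.1) false)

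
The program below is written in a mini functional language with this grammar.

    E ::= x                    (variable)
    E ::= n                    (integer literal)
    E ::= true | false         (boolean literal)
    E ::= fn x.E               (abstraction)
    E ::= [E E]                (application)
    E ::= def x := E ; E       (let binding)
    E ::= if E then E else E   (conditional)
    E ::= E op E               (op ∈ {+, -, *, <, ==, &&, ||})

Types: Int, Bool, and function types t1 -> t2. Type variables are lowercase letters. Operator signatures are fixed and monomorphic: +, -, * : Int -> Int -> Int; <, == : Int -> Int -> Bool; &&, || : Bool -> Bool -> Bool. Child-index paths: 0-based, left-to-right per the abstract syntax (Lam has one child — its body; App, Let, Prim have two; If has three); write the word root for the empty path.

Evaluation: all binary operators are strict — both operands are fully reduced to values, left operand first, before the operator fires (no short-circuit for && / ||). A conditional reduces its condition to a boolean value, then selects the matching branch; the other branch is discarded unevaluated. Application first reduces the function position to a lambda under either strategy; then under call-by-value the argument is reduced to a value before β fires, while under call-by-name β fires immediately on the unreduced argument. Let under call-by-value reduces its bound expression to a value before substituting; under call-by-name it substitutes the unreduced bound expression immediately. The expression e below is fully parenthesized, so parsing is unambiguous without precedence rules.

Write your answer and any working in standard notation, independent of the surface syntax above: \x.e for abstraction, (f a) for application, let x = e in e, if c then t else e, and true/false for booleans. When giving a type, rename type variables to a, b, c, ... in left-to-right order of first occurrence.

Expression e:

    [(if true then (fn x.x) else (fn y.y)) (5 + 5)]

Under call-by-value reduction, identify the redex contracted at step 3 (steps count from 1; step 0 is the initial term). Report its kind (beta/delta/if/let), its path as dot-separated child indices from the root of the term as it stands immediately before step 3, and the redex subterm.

Answer: beta at root : ((\x.x) 10)

Trace:
step 0: ((if true then (\x.x) else (\y.y)) (5 + 5))
step 1: [if@0] ((\x.x) (5 + 5))
step 2: [delta@1] ((\x.x) 10)
step 3: [beta@root] 10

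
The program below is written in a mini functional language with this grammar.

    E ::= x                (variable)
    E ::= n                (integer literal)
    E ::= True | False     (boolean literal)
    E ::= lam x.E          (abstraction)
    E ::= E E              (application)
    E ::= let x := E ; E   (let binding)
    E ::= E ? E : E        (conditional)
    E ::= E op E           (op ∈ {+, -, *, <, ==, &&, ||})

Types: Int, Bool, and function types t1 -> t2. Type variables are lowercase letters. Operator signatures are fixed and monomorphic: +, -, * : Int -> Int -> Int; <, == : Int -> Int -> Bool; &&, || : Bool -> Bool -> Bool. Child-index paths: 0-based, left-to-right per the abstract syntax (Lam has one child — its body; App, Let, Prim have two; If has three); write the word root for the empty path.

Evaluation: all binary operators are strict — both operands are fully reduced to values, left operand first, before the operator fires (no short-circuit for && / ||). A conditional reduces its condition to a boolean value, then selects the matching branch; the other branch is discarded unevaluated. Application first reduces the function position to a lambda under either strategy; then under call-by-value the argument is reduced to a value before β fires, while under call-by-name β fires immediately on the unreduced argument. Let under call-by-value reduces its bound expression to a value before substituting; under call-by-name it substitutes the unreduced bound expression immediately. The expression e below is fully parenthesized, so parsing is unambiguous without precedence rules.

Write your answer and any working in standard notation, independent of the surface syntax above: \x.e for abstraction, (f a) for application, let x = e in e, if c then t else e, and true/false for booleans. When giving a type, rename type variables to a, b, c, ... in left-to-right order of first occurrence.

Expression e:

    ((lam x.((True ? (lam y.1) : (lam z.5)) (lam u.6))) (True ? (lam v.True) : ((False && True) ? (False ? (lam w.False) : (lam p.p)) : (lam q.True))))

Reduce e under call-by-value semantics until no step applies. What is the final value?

Answer: 1

Derivation:
step 0: ((\x.((if true then (\y.1) else (\z.5)) (\u.6))) (if true then (\v.true) else (if (false && true) then (if false then (\w.false) else (\p.p)) else (\q.true))))
step 1: [if@1] ((\x.((if true then (\y.1) else (\z.5)) (\u.6))) (\v.true))
step 2: [beta@root] ((if true then (\y.1) else (\z.5)) (\u.6))
step 3: [if@0] ((\y.1) (\u.6))
step 4: [beta@root] 1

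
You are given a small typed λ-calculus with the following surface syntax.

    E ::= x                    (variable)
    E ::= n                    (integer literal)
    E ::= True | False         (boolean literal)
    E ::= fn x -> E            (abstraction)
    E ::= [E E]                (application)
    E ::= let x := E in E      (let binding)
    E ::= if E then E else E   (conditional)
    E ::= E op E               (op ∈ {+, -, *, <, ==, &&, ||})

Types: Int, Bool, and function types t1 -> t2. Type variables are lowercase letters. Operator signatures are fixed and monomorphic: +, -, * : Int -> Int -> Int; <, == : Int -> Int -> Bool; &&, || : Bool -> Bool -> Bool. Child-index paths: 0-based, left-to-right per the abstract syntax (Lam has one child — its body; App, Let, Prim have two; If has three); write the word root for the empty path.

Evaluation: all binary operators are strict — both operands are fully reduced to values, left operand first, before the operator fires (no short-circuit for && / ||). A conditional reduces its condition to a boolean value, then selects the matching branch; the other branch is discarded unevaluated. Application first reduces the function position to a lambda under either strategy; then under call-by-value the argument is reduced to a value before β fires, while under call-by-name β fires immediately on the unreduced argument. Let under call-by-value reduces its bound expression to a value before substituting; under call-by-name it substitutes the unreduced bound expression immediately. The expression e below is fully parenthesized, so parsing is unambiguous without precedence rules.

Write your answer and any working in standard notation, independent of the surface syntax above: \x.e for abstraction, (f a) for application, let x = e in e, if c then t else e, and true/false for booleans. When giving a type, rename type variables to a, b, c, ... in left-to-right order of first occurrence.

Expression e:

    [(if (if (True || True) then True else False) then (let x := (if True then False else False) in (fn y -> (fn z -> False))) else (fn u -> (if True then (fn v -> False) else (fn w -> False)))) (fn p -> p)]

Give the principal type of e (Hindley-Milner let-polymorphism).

Trace:
  unify Bool ~ Bool
  unify Bool ~ Bool
  unify Bool ~ Bool
  unify Bool ~ Bool
  unify Bool ~ Bool
  unify Bool ~ Bool
  unify Bool ~ Bool
let x : Bool
\z._ : b -> Bool
\y._ : a -> b -> Bool
  unify Bool ~ Bool
\v._ : d -> Bool
\w._ : e -> Bool
  unify d -> Bool ~ e -> Bool
  unify d ~ e
  unify Bool ~ Bool
\u._ : c -> e -> Bool
  unify a -> b -> Bool ~ c -> e -> Bool
  unify a ~ c
  unify b -> Bool ~ e -> Bool
  unify b ~ e
  unify Bool ~ Bool
p : f
\p._ : f -> f
  unify c -> e -> Bool ~ (f -> f) -> g
  unify c ~ f -> f
  unify e -> Bool ~ g
_ _ : e -> Bool

Answer: a -> Bool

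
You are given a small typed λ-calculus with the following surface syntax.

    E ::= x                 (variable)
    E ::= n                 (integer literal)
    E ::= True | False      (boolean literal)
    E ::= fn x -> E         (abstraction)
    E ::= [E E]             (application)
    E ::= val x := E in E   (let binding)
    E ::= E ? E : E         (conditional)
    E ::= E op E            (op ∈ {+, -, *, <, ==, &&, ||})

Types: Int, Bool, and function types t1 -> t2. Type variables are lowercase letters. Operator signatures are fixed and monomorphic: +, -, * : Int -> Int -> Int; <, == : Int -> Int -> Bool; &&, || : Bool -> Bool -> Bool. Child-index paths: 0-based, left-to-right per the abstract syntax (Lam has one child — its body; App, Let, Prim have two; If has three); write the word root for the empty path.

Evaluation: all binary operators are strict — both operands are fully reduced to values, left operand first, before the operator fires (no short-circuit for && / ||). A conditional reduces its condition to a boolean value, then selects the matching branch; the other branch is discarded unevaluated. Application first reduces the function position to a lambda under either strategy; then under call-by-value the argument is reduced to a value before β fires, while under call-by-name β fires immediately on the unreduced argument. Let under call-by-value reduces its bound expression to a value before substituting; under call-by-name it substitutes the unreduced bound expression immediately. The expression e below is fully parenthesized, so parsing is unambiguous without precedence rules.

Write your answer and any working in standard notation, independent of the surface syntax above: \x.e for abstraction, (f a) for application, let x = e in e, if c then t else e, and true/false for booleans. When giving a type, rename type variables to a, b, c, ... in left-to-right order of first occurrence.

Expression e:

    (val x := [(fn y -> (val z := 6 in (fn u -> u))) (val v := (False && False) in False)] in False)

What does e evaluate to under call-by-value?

Trace:
step 0: (let x = ((\y.(let z = 6 in (\u.u))) (let v = (false && false) in false)) in false)
step 1: [delta@0.1.0] (let x = ((\y.(let z = 6 in (\u.u))) (let v = false in false)) in false)
step 2: [let@0.1] (let x = ((\y.(let z = 6 in (\u.u))) false) in false)
step 3: [beta@0] (let x = (let z = 6 in (\u.u)) in false)
step 4: [let@0] (let x = (\u.u) in false)
step 5: [let@root] false

Answer: false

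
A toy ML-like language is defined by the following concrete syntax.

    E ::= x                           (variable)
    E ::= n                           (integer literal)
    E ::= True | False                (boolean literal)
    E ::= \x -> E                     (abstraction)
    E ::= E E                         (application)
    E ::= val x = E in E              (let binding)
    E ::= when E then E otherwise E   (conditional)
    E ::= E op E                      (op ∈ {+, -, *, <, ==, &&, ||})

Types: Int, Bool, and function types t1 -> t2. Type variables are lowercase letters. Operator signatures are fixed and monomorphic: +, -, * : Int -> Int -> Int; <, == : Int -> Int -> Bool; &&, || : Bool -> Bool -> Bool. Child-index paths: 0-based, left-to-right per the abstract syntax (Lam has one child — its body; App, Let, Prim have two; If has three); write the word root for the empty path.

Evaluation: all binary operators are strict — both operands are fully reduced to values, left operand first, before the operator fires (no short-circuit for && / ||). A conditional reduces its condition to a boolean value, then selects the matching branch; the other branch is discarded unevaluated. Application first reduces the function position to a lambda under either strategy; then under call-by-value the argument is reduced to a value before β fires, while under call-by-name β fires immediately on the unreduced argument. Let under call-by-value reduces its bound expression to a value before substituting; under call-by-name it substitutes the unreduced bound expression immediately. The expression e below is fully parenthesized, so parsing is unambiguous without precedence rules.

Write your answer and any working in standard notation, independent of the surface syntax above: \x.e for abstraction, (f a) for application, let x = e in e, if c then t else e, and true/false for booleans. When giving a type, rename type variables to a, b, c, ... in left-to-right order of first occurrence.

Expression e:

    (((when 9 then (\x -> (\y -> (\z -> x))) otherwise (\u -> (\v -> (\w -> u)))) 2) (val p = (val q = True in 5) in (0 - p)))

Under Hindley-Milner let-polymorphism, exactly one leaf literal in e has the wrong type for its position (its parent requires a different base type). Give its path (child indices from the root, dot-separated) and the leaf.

Answer: 0.0.0 : 9

Working:
  unify Int ~ Bool
  FAIL: mismatch Int ~ Bool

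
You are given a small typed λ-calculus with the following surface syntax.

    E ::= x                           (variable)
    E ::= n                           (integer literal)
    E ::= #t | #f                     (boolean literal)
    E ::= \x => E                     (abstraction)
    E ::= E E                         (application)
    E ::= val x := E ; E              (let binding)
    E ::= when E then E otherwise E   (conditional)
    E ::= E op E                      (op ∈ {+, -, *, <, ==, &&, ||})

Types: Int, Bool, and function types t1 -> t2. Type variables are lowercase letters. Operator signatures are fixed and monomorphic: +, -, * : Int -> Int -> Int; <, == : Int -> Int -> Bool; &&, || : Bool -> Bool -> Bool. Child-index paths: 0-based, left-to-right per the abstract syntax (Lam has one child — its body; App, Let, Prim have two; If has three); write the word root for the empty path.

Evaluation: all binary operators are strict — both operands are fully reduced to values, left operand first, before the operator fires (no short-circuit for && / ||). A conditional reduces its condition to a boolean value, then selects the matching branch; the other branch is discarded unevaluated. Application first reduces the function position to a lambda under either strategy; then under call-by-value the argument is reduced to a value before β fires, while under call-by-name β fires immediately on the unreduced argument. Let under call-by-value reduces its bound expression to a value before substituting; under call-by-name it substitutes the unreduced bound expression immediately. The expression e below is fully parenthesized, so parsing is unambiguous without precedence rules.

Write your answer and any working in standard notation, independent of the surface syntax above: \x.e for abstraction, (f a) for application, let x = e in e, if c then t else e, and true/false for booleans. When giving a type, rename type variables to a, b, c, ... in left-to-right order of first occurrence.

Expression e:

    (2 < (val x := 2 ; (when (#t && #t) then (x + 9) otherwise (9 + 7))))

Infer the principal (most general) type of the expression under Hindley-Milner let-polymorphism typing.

Answer: Bool

Derivation:
  unify Int ~ Int
let x : Int
  unify Bool ~ Bool
  unify Bool ~ Bool
  unify Bool ~ Bool
x : Int
  unify Int ~ Int
  unify Int ~ Int
  unify Int ~ Int
  unify Int ~ Int
  unify Int ~ Int
  unify Int ~ Int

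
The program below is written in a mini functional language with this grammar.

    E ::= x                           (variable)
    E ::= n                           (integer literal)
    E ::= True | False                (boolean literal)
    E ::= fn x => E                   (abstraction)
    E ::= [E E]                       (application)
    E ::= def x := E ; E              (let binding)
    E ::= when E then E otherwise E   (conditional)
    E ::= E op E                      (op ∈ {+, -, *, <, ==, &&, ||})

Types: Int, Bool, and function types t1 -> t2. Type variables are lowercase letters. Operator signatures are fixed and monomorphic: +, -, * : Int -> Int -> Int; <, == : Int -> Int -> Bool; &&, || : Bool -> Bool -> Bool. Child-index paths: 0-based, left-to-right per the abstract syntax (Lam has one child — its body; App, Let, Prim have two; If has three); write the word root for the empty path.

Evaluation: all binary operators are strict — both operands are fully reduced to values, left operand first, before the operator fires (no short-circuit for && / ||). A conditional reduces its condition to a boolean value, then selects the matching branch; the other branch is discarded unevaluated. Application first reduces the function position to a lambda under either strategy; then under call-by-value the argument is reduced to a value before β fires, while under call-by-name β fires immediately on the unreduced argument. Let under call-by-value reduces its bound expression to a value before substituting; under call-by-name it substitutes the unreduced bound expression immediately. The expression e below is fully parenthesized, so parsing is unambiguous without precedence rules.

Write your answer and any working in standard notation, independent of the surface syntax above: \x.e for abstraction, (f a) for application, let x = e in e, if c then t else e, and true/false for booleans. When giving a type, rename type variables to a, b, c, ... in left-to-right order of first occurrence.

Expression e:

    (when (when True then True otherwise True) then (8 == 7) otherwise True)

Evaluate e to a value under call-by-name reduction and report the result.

Working:
step 0: (if (if true then true else true) then (8 == 7) else true)
step 1: [if@0] (if true then (8 == 7) else true)
step 2: [if@root] (8 == 7)
step 3: [delta@root] false

Answer: false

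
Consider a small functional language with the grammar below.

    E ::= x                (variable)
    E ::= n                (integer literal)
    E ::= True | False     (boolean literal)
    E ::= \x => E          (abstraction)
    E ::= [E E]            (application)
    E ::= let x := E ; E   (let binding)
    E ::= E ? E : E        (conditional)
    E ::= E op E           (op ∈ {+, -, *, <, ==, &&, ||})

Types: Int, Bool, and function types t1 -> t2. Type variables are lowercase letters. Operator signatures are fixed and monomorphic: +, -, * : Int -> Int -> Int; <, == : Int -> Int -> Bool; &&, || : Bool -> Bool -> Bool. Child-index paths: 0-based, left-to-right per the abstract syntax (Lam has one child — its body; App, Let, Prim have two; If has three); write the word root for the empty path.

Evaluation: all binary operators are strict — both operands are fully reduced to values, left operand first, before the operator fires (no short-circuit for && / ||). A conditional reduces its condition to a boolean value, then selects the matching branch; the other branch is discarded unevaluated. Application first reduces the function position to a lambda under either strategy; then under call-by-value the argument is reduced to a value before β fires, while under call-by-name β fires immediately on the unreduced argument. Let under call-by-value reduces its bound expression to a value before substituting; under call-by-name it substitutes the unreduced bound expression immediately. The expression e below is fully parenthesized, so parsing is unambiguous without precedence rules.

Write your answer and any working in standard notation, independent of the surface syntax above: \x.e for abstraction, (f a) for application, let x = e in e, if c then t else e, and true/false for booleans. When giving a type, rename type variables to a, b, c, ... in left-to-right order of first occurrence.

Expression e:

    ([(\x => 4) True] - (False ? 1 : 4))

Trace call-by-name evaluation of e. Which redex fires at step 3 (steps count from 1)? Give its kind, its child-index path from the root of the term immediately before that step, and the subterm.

Answer: delta at root : (4 - 4)

Trace:
step 0: (((\x.4) true) - (if false then 1 else 4))
step 1: [beta@0] (4 - (if false then 1 else 4))
step 2: [if@1] (4 - 4)
step 3: [delta@root] 0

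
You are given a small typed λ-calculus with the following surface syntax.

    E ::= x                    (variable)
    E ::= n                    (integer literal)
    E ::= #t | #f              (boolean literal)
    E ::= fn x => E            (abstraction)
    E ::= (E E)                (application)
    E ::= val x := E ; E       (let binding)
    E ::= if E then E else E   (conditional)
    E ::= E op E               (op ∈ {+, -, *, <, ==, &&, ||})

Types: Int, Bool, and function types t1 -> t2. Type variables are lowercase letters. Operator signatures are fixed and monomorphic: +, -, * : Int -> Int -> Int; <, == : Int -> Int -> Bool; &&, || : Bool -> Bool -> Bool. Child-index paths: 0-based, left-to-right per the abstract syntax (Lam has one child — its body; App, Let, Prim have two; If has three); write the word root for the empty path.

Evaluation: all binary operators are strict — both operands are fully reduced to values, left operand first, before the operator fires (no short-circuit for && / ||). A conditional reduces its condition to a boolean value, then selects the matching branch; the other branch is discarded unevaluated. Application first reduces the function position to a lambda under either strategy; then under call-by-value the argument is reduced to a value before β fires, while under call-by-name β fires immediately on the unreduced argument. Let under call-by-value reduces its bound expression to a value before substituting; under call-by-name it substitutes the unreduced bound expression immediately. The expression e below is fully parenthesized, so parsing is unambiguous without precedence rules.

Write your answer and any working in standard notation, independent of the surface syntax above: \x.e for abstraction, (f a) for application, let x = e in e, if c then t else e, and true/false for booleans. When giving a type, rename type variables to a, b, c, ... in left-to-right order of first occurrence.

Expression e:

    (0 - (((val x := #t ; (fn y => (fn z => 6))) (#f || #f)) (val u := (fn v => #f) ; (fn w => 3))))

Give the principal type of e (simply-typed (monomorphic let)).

Answer: Int

Trace:
  unify Int ~ Int
let x : Bool
\z._ : b -> Int
\y._ : a -> b -> Int
  unify Bool ~ Bool
  unify Bool ~ Bool
  unify a -> b -> Int ~ Bool -> c
  unify a ~ Bool
  unify b -> Int ~ c
_ _ : b -> Int
\v._ : d -> Bool
let u : d -> Bool
\w._ : e -> Int
  unify b -> Int ~ (e -> Int) -> f
  unify b ~ e -> Int
  unify Int ~ f
_ _ : Int
  unify Int ~ Int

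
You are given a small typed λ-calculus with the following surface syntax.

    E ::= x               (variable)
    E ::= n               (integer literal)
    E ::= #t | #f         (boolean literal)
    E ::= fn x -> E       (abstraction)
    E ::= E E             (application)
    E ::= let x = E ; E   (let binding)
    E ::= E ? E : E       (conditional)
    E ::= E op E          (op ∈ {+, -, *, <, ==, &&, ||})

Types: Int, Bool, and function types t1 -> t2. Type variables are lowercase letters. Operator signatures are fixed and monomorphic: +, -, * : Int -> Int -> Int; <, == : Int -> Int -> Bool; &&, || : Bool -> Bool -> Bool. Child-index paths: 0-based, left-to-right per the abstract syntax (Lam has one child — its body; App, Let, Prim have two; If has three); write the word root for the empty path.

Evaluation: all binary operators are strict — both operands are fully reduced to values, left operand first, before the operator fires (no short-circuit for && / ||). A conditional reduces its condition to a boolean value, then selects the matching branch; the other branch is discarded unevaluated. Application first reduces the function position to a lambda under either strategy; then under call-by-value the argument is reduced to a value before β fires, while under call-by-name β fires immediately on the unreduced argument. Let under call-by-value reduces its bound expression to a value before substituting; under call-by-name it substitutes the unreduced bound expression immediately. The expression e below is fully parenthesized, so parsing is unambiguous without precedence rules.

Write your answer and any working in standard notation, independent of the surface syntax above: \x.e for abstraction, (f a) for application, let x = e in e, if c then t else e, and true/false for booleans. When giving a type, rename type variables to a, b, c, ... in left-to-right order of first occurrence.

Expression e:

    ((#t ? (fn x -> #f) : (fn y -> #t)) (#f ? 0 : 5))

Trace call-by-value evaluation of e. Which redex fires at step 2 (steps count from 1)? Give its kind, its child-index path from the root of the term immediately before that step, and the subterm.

Answer: if at 1 : (if false then 0 else 5)

Trace:
step 0: ((if true then (\x.false) else (\y.true)) (if false then 0 else 5))
step 1: [if@0] ((\x.false) (if false then 0 else 5))
step 2: [if@1] ((\x.false) 5)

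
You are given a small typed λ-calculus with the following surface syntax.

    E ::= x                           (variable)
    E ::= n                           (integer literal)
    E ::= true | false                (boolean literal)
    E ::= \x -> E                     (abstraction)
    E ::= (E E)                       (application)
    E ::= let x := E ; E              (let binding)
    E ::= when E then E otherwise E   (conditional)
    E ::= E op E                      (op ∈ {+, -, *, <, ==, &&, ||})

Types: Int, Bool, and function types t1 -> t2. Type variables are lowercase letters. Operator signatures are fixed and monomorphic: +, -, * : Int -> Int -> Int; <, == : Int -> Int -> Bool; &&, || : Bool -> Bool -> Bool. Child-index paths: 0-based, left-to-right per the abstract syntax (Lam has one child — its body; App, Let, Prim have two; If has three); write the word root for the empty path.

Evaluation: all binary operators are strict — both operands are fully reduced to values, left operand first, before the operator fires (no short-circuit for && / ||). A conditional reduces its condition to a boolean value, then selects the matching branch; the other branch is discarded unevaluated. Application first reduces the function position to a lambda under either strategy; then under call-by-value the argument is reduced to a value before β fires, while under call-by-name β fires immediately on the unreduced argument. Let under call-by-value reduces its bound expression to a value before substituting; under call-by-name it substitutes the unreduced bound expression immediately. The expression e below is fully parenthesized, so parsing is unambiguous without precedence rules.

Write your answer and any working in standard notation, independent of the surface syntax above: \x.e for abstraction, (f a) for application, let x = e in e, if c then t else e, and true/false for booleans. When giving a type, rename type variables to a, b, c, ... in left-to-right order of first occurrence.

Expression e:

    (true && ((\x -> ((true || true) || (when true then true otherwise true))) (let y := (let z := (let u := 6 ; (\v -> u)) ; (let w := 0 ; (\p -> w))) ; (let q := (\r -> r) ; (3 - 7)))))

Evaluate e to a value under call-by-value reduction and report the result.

Derivation:
step 0: (true && ((\x.((true || true) || (if true then true else true))) (let y = (let z = (let u = 6 in (\v.u)) in (let w = 0 in (\p.w))) in (let q = (\r.r) in (3 - 7)))))
step 1: [let@1.1.0.0] (true && ((\x.((true || true) || (if true then true else true))) (let y = (let z = (\v.6) in (let w = 0 in (\p.w))) in (let q = (\r.r) in (3 - 7)))))
step 2: [let@1.1.0] (true && ((\x.((true || true) || (if true then true else true))) (let y = (let w = 0 in (\p.w)) in (let q = (\r.r) in (3 - 7)))))
step 3: [let@1.1.0] (true && ((\x.((true || true) || (if true then true else true))) (let y = (\p.0) in (let q = (\r.r) in (3 - 7)))))
step 4: [let@1.1] (true && ((\x.((true || true) || (if true then true else true))) (let q = (\r.r) in (3 - 7))))
step 5: [let@1.1] (true && ((\x.((true || true) || (if true then true else true))) (3 - 7)))
step 6: [delta@1.1] (true && ((\x.((true || true) || (if true then true else true))) -4))
step 7: [beta@1] (true && ((true || true) || (if true then true else true)))
step 8: [delta@1.0] (true && (true || (if true then true else true)))
step 9: [if@1.1] (true && (true || true))
step 10: [delta@1] (true && true)
step 11: [delta@root] true

Answer: true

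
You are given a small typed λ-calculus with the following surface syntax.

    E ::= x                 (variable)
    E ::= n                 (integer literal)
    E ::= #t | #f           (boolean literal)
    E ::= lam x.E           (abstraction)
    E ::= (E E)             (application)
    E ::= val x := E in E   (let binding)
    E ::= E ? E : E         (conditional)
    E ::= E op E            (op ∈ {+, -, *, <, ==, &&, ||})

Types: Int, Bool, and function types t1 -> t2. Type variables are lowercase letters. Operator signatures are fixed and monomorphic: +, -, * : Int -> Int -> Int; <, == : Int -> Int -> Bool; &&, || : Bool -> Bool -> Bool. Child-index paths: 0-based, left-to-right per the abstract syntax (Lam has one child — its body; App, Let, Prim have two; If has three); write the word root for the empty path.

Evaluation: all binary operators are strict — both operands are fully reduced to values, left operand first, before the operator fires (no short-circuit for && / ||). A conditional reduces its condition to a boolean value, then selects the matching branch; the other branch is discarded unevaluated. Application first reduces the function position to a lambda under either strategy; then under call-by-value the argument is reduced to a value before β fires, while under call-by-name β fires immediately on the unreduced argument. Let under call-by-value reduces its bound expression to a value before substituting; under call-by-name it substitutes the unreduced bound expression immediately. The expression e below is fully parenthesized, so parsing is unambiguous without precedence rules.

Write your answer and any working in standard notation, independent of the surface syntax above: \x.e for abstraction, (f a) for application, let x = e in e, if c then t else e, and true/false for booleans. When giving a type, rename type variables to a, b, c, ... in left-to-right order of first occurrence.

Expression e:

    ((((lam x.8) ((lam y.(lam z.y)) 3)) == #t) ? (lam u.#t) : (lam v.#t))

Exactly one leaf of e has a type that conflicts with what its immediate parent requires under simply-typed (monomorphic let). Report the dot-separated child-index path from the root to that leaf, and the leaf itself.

Answer: 0.1 : true

Working:
\x._ : a -> Int
y : b
\z._ : c -> b
\y._ : b -> c -> b
  unify b -> c -> b ~ Int -> d
  unify b ~ Int
  unify c -> Int ~ d
_ _ : c -> Int
  unify a -> Int ~ (c -> Int) -> e
  unify a ~ c -> Int
  unify Int ~ e
_ _ : Int
  unify Int ~ Int
  unify Bool ~ Int
  FAIL: mismatch Bool ~ Int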